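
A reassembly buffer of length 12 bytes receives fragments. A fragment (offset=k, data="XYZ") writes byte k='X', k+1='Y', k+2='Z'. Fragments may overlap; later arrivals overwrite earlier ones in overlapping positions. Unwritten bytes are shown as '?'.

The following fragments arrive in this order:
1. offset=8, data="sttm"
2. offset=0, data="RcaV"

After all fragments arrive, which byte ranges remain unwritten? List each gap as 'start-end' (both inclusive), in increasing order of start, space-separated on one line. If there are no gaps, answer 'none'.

Answer: 4-7

Derivation:
Fragment 1: offset=8 len=4
Fragment 2: offset=0 len=4
Gaps: 4-7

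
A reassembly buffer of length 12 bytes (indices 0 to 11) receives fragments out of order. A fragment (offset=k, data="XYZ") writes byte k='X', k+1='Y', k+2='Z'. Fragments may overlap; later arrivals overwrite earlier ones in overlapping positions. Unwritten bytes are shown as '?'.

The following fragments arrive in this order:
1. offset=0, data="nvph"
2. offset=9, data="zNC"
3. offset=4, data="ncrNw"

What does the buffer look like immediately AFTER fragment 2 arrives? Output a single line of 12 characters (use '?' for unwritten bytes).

Answer: nvph?????zNC

Derivation:
Fragment 1: offset=0 data="nvph" -> buffer=nvph????????
Fragment 2: offset=9 data="zNC" -> buffer=nvph?????zNC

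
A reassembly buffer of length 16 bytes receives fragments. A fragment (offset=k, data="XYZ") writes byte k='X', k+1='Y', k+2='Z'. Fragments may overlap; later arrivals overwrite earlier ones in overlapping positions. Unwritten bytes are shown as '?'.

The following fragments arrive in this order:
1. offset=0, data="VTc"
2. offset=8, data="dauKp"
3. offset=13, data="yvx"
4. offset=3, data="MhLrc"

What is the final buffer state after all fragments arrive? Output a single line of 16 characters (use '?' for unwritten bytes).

Fragment 1: offset=0 data="VTc" -> buffer=VTc?????????????
Fragment 2: offset=8 data="dauKp" -> buffer=VTc?????dauKp???
Fragment 3: offset=13 data="yvx" -> buffer=VTc?????dauKpyvx
Fragment 4: offset=3 data="MhLrc" -> buffer=VTcMhLrcdauKpyvx

Answer: VTcMhLrcdauKpyvx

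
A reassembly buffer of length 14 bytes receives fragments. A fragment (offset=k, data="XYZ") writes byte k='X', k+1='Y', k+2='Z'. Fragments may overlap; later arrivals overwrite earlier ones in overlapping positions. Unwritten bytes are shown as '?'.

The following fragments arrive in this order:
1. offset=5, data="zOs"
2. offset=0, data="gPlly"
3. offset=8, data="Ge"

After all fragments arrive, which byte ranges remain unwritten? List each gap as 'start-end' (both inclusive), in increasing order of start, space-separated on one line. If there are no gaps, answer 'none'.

Answer: 10-13

Derivation:
Fragment 1: offset=5 len=3
Fragment 2: offset=0 len=5
Fragment 3: offset=8 len=2
Gaps: 10-13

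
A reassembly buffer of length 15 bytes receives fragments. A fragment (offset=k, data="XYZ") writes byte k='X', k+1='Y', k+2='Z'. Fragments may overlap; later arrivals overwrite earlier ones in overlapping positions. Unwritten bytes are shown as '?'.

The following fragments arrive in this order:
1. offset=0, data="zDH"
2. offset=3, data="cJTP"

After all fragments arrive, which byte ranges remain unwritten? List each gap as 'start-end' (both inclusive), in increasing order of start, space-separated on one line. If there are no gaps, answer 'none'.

Answer: 7-14

Derivation:
Fragment 1: offset=0 len=3
Fragment 2: offset=3 len=4
Gaps: 7-14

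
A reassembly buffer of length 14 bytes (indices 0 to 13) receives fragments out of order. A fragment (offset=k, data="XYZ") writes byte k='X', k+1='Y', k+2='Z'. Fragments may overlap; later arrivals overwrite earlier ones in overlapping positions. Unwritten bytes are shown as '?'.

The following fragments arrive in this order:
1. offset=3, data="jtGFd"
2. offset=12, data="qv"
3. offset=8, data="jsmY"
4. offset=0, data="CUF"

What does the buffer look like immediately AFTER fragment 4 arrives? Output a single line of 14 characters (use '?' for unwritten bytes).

Fragment 1: offset=3 data="jtGFd" -> buffer=???jtGFd??????
Fragment 2: offset=12 data="qv" -> buffer=???jtGFd????qv
Fragment 3: offset=8 data="jsmY" -> buffer=???jtGFdjsmYqv
Fragment 4: offset=0 data="CUF" -> buffer=CUFjtGFdjsmYqv

Answer: CUFjtGFdjsmYqv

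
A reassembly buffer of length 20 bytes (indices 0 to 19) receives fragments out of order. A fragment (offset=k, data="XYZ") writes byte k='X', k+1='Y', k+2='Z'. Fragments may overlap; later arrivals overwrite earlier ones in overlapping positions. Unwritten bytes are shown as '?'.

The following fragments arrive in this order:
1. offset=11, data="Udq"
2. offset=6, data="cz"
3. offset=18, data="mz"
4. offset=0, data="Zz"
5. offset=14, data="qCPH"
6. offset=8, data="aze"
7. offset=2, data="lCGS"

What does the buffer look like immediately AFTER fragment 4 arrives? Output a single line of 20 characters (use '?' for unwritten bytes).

Answer: Zz????cz???Udq????mz

Derivation:
Fragment 1: offset=11 data="Udq" -> buffer=???????????Udq??????
Fragment 2: offset=6 data="cz" -> buffer=??????cz???Udq??????
Fragment 3: offset=18 data="mz" -> buffer=??????cz???Udq????mz
Fragment 4: offset=0 data="Zz" -> buffer=Zz????cz???Udq????mz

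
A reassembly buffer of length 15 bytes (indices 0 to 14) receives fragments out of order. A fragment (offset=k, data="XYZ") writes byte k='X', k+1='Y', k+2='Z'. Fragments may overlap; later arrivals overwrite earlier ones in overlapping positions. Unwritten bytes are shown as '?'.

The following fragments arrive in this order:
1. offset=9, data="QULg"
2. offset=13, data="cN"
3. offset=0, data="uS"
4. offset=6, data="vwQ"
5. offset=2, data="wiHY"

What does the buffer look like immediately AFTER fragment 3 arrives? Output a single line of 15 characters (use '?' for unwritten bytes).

Fragment 1: offset=9 data="QULg" -> buffer=?????????QULg??
Fragment 2: offset=13 data="cN" -> buffer=?????????QULgcN
Fragment 3: offset=0 data="uS" -> buffer=uS???????QULgcN

Answer: uS???????QULgcN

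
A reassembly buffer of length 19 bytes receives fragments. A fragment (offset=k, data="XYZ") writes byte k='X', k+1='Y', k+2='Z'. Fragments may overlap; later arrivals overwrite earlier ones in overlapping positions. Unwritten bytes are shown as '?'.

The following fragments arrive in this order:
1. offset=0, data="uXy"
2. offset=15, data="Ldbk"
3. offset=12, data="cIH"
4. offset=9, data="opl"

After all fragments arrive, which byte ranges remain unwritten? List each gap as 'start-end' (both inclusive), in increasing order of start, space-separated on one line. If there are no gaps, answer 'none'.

Answer: 3-8

Derivation:
Fragment 1: offset=0 len=3
Fragment 2: offset=15 len=4
Fragment 3: offset=12 len=3
Fragment 4: offset=9 len=3
Gaps: 3-8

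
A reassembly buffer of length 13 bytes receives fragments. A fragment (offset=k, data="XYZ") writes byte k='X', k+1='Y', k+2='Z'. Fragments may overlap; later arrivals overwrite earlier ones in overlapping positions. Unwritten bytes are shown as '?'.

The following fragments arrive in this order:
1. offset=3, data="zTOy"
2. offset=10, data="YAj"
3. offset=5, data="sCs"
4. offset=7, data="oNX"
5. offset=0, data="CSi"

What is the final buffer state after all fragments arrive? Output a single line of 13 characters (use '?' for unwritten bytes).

Fragment 1: offset=3 data="zTOy" -> buffer=???zTOy??????
Fragment 2: offset=10 data="YAj" -> buffer=???zTOy???YAj
Fragment 3: offset=5 data="sCs" -> buffer=???zTsCs??YAj
Fragment 4: offset=7 data="oNX" -> buffer=???zTsCoNXYAj
Fragment 5: offset=0 data="CSi" -> buffer=CSizTsCoNXYAj

Answer: CSizTsCoNXYAj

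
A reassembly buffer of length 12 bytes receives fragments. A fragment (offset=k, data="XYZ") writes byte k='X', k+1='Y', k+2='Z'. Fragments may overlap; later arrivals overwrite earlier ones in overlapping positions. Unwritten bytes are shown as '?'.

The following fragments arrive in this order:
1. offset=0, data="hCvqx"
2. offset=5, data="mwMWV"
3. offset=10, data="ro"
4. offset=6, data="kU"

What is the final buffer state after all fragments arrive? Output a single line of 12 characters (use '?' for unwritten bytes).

Answer: hCvqxmkUWVro

Derivation:
Fragment 1: offset=0 data="hCvqx" -> buffer=hCvqx???????
Fragment 2: offset=5 data="mwMWV" -> buffer=hCvqxmwMWV??
Fragment 3: offset=10 data="ro" -> buffer=hCvqxmwMWVro
Fragment 4: offset=6 data="kU" -> buffer=hCvqxmkUWVro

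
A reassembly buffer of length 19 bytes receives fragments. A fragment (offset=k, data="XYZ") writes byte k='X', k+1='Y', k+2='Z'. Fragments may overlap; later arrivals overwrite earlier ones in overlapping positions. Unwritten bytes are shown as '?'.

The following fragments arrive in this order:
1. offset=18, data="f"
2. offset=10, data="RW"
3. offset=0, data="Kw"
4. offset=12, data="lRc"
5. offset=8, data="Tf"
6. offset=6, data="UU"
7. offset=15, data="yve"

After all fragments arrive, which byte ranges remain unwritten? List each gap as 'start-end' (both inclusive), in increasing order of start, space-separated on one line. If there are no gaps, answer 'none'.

Fragment 1: offset=18 len=1
Fragment 2: offset=10 len=2
Fragment 3: offset=0 len=2
Fragment 4: offset=12 len=3
Fragment 5: offset=8 len=2
Fragment 6: offset=6 len=2
Fragment 7: offset=15 len=3
Gaps: 2-5

Answer: 2-5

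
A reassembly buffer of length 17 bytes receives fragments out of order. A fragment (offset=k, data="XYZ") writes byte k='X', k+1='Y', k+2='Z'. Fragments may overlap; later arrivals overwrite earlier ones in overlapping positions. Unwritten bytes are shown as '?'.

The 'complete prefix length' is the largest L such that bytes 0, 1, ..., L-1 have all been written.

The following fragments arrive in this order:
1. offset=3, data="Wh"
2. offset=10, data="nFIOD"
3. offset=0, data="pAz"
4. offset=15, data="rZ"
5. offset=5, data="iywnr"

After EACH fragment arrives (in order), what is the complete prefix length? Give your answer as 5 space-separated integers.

Fragment 1: offset=3 data="Wh" -> buffer=???Wh???????????? -> prefix_len=0
Fragment 2: offset=10 data="nFIOD" -> buffer=???Wh?????nFIOD?? -> prefix_len=0
Fragment 3: offset=0 data="pAz" -> buffer=pAzWh?????nFIOD?? -> prefix_len=5
Fragment 4: offset=15 data="rZ" -> buffer=pAzWh?????nFIODrZ -> prefix_len=5
Fragment 5: offset=5 data="iywnr" -> buffer=pAzWhiywnrnFIODrZ -> prefix_len=17

Answer: 0 0 5 5 17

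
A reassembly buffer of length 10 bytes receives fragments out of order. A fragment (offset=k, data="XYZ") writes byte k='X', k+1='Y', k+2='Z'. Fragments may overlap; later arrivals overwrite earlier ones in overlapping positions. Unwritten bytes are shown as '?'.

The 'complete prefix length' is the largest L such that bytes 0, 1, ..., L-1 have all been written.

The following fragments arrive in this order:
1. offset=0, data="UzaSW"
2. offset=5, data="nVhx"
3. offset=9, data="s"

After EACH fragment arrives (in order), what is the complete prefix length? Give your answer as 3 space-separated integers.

Answer: 5 9 10

Derivation:
Fragment 1: offset=0 data="UzaSW" -> buffer=UzaSW????? -> prefix_len=5
Fragment 2: offset=5 data="nVhx" -> buffer=UzaSWnVhx? -> prefix_len=9
Fragment 3: offset=9 data="s" -> buffer=UzaSWnVhxs -> prefix_len=10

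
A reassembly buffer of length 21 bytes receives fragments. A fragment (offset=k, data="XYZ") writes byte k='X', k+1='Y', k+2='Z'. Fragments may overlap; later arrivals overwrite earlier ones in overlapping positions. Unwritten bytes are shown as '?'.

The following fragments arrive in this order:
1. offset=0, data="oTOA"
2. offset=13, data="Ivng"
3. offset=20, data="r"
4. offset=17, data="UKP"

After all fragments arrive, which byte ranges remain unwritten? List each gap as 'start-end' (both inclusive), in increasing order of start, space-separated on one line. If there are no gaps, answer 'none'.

Fragment 1: offset=0 len=4
Fragment 2: offset=13 len=4
Fragment 3: offset=20 len=1
Fragment 4: offset=17 len=3
Gaps: 4-12

Answer: 4-12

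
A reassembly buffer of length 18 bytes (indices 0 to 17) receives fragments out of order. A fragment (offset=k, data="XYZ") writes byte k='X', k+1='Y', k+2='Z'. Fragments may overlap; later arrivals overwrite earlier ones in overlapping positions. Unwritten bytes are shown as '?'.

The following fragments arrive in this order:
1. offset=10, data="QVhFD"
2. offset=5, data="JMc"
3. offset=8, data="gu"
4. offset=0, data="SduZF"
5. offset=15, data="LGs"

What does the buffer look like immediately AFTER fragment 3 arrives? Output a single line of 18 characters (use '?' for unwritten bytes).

Fragment 1: offset=10 data="QVhFD" -> buffer=??????????QVhFD???
Fragment 2: offset=5 data="JMc" -> buffer=?????JMc??QVhFD???
Fragment 3: offset=8 data="gu" -> buffer=?????JMcguQVhFD???

Answer: ?????JMcguQVhFD???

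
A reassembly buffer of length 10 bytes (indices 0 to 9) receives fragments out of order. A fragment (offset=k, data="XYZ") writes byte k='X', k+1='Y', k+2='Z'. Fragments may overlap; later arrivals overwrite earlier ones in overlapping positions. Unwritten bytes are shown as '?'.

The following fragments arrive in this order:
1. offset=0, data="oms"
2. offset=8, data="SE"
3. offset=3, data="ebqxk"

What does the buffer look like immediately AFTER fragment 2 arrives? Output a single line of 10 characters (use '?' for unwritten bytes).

Answer: oms?????SE

Derivation:
Fragment 1: offset=0 data="oms" -> buffer=oms???????
Fragment 2: offset=8 data="SE" -> buffer=oms?????SE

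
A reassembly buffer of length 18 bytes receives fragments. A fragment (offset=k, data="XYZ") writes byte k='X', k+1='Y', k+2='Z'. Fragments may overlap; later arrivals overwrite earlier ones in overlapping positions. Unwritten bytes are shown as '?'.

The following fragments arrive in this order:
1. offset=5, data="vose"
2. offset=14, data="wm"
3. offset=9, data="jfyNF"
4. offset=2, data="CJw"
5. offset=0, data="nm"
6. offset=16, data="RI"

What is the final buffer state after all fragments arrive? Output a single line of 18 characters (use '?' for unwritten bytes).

Answer: nmCJwvosejfyNFwmRI

Derivation:
Fragment 1: offset=5 data="vose" -> buffer=?????vose?????????
Fragment 2: offset=14 data="wm" -> buffer=?????vose?????wm??
Fragment 3: offset=9 data="jfyNF" -> buffer=?????vosejfyNFwm??
Fragment 4: offset=2 data="CJw" -> buffer=??CJwvosejfyNFwm??
Fragment 5: offset=0 data="nm" -> buffer=nmCJwvosejfyNFwm??
Fragment 6: offset=16 data="RI" -> buffer=nmCJwvosejfyNFwmRI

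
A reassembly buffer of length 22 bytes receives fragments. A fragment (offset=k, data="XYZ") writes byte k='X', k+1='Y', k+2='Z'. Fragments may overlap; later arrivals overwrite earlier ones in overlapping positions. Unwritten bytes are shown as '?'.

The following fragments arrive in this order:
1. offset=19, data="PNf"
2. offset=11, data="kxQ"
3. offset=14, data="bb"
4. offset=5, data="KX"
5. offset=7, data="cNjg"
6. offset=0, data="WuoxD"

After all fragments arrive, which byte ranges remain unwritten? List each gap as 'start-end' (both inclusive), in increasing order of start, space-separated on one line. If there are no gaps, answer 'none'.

Fragment 1: offset=19 len=3
Fragment 2: offset=11 len=3
Fragment 3: offset=14 len=2
Fragment 4: offset=5 len=2
Fragment 5: offset=7 len=4
Fragment 6: offset=0 len=5
Gaps: 16-18

Answer: 16-18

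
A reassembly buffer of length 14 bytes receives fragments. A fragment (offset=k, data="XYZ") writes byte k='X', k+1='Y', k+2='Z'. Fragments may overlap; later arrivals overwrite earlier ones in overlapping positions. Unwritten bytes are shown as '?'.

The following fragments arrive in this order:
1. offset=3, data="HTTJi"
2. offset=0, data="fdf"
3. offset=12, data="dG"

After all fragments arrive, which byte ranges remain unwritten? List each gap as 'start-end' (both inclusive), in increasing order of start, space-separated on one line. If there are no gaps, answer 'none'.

Fragment 1: offset=3 len=5
Fragment 2: offset=0 len=3
Fragment 3: offset=12 len=2
Gaps: 8-11

Answer: 8-11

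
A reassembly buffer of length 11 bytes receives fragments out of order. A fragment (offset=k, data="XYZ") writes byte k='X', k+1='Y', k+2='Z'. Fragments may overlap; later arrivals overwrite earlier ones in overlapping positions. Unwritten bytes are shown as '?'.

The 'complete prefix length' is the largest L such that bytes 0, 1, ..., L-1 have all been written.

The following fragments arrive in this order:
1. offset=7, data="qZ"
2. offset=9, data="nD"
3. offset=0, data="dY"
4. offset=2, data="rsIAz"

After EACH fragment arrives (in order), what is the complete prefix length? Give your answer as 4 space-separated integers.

Fragment 1: offset=7 data="qZ" -> buffer=???????qZ?? -> prefix_len=0
Fragment 2: offset=9 data="nD" -> buffer=???????qZnD -> prefix_len=0
Fragment 3: offset=0 data="dY" -> buffer=dY?????qZnD -> prefix_len=2
Fragment 4: offset=2 data="rsIAz" -> buffer=dYrsIAzqZnD -> prefix_len=11

Answer: 0 0 2 11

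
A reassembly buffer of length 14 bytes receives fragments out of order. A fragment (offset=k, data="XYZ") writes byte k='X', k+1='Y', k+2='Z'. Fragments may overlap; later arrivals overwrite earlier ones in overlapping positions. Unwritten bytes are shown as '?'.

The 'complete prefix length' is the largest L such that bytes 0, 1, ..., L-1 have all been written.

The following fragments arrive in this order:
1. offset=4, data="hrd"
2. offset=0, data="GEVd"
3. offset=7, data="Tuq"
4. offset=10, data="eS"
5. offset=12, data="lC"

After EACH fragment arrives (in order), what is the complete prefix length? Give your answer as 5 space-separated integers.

Fragment 1: offset=4 data="hrd" -> buffer=????hrd??????? -> prefix_len=0
Fragment 2: offset=0 data="GEVd" -> buffer=GEVdhrd??????? -> prefix_len=7
Fragment 3: offset=7 data="Tuq" -> buffer=GEVdhrdTuq???? -> prefix_len=10
Fragment 4: offset=10 data="eS" -> buffer=GEVdhrdTuqeS?? -> prefix_len=12
Fragment 5: offset=12 data="lC" -> buffer=GEVdhrdTuqeSlC -> prefix_len=14

Answer: 0 7 10 12 14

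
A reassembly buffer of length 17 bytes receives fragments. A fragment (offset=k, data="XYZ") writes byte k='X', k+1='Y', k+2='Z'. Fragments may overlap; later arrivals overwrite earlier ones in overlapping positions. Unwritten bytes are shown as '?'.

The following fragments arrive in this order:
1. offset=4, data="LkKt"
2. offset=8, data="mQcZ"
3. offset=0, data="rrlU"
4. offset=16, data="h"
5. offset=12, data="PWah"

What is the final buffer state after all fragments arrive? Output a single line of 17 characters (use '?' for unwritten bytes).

Answer: rrlULkKtmQcZPWahh

Derivation:
Fragment 1: offset=4 data="LkKt" -> buffer=????LkKt?????????
Fragment 2: offset=8 data="mQcZ" -> buffer=????LkKtmQcZ?????
Fragment 3: offset=0 data="rrlU" -> buffer=rrlULkKtmQcZ?????
Fragment 4: offset=16 data="h" -> buffer=rrlULkKtmQcZ????h
Fragment 5: offset=12 data="PWah" -> buffer=rrlULkKtmQcZPWahh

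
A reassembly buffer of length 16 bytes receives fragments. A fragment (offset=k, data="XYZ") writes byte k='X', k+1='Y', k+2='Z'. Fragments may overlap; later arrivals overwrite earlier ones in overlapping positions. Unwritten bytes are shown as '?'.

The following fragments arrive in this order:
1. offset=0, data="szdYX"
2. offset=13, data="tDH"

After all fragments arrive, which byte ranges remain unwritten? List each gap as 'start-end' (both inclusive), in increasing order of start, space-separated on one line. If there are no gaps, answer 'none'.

Answer: 5-12

Derivation:
Fragment 1: offset=0 len=5
Fragment 2: offset=13 len=3
Gaps: 5-12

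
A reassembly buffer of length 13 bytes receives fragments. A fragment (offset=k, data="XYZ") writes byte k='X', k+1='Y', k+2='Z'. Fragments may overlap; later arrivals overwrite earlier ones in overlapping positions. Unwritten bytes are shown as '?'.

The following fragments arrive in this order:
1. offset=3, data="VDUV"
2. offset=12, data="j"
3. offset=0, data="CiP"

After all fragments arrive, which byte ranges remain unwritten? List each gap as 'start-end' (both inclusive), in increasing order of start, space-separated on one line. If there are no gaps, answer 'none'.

Answer: 7-11

Derivation:
Fragment 1: offset=3 len=4
Fragment 2: offset=12 len=1
Fragment 3: offset=0 len=3
Gaps: 7-11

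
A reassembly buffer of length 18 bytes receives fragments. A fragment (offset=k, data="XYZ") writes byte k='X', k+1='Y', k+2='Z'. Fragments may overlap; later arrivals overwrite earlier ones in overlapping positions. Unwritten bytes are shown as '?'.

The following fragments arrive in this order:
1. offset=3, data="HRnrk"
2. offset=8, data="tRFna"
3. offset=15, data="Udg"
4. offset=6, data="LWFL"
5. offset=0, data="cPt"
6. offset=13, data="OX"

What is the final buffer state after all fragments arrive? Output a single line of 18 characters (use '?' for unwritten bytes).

Fragment 1: offset=3 data="HRnrk" -> buffer=???HRnrk??????????
Fragment 2: offset=8 data="tRFna" -> buffer=???HRnrktRFna?????
Fragment 3: offset=15 data="Udg" -> buffer=???HRnrktRFna??Udg
Fragment 4: offset=6 data="LWFL" -> buffer=???HRnLWFLFna??Udg
Fragment 5: offset=0 data="cPt" -> buffer=cPtHRnLWFLFna??Udg
Fragment 6: offset=13 data="OX" -> buffer=cPtHRnLWFLFnaOXUdg

Answer: cPtHRnLWFLFnaOXUdg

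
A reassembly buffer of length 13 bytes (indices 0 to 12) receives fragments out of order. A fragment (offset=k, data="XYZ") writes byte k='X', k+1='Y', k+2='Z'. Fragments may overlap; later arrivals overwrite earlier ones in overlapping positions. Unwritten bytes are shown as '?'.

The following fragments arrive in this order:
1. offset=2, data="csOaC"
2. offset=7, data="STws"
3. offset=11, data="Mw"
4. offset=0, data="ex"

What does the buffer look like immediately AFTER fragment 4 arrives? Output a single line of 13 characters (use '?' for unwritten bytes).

Answer: excsOaCSTwsMw

Derivation:
Fragment 1: offset=2 data="csOaC" -> buffer=??csOaC??????
Fragment 2: offset=7 data="STws" -> buffer=??csOaCSTws??
Fragment 3: offset=11 data="Mw" -> buffer=??csOaCSTwsMw
Fragment 4: offset=0 data="ex" -> buffer=excsOaCSTwsMw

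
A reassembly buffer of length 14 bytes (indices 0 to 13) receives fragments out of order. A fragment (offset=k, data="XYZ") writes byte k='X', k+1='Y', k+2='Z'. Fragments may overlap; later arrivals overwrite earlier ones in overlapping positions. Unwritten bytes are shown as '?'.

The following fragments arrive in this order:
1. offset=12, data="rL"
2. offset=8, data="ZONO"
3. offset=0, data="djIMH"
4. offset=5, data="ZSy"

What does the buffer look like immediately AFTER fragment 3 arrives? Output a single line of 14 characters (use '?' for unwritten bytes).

Fragment 1: offset=12 data="rL" -> buffer=????????????rL
Fragment 2: offset=8 data="ZONO" -> buffer=????????ZONOrL
Fragment 3: offset=0 data="djIMH" -> buffer=djIMH???ZONOrL

Answer: djIMH???ZONOrL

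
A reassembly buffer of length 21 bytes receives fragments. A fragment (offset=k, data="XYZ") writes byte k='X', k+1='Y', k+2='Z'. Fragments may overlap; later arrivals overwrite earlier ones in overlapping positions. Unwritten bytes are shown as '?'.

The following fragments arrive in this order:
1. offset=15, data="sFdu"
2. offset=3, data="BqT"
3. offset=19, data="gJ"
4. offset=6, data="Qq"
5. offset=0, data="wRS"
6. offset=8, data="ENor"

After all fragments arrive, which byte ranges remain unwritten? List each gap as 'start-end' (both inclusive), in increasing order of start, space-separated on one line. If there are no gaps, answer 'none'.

Fragment 1: offset=15 len=4
Fragment 2: offset=3 len=3
Fragment 3: offset=19 len=2
Fragment 4: offset=6 len=2
Fragment 5: offset=0 len=3
Fragment 6: offset=8 len=4
Gaps: 12-14

Answer: 12-14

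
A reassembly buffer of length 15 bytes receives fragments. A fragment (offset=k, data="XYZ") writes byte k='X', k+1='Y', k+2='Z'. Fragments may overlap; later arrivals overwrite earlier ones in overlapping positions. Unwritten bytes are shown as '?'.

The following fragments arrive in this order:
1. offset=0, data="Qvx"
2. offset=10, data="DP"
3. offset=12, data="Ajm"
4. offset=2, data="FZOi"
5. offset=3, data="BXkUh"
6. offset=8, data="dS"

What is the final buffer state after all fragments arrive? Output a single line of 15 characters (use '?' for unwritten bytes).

Fragment 1: offset=0 data="Qvx" -> buffer=Qvx????????????
Fragment 2: offset=10 data="DP" -> buffer=Qvx???????DP???
Fragment 3: offset=12 data="Ajm" -> buffer=Qvx???????DPAjm
Fragment 4: offset=2 data="FZOi" -> buffer=QvFZOi????DPAjm
Fragment 5: offset=3 data="BXkUh" -> buffer=QvFBXkUh??DPAjm
Fragment 6: offset=8 data="dS" -> buffer=QvFBXkUhdSDPAjm

Answer: QvFBXkUhdSDPAjm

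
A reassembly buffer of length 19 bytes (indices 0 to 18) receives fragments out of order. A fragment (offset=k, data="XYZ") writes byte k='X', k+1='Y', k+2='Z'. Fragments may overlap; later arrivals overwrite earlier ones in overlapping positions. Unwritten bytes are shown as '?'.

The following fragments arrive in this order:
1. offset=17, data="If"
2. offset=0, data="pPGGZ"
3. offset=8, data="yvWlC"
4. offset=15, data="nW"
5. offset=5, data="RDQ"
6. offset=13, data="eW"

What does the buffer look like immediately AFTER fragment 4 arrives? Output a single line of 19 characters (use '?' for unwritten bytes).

Answer: pPGGZ???yvWlC??nWIf

Derivation:
Fragment 1: offset=17 data="If" -> buffer=?????????????????If
Fragment 2: offset=0 data="pPGGZ" -> buffer=pPGGZ????????????If
Fragment 3: offset=8 data="yvWlC" -> buffer=pPGGZ???yvWlC????If
Fragment 4: offset=15 data="nW" -> buffer=pPGGZ???yvWlC??nWIf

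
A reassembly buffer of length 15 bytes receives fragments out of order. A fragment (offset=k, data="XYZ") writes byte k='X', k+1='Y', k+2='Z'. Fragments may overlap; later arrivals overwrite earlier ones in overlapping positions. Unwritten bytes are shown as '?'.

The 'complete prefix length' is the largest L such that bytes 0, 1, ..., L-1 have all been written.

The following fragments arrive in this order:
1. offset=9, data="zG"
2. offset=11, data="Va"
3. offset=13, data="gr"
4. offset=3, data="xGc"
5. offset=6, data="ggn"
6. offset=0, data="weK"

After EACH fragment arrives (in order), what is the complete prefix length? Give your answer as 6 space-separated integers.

Answer: 0 0 0 0 0 15

Derivation:
Fragment 1: offset=9 data="zG" -> buffer=?????????zG???? -> prefix_len=0
Fragment 2: offset=11 data="Va" -> buffer=?????????zGVa?? -> prefix_len=0
Fragment 3: offset=13 data="gr" -> buffer=?????????zGVagr -> prefix_len=0
Fragment 4: offset=3 data="xGc" -> buffer=???xGc???zGVagr -> prefix_len=0
Fragment 5: offset=6 data="ggn" -> buffer=???xGcggnzGVagr -> prefix_len=0
Fragment 6: offset=0 data="weK" -> buffer=weKxGcggnzGVagr -> prefix_len=15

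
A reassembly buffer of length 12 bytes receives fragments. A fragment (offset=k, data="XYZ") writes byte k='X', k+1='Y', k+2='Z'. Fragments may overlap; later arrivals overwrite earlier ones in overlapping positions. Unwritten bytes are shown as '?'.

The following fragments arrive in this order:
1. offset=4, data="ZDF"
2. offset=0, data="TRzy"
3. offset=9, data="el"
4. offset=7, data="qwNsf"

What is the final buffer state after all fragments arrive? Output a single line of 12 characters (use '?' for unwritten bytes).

Fragment 1: offset=4 data="ZDF" -> buffer=????ZDF?????
Fragment 2: offset=0 data="TRzy" -> buffer=TRzyZDF?????
Fragment 3: offset=9 data="el" -> buffer=TRzyZDF??el?
Fragment 4: offset=7 data="qwNsf" -> buffer=TRzyZDFqwNsf

Answer: TRzyZDFqwNsf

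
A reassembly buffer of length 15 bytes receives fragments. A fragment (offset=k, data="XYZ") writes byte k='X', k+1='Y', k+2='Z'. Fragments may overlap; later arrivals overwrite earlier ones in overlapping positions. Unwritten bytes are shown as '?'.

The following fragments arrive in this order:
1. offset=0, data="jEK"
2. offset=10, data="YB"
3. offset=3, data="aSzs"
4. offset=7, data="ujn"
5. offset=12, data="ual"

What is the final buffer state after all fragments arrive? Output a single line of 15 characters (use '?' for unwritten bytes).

Fragment 1: offset=0 data="jEK" -> buffer=jEK????????????
Fragment 2: offset=10 data="YB" -> buffer=jEK???????YB???
Fragment 3: offset=3 data="aSzs" -> buffer=jEKaSzs???YB???
Fragment 4: offset=7 data="ujn" -> buffer=jEKaSzsujnYB???
Fragment 5: offset=12 data="ual" -> buffer=jEKaSzsujnYBual

Answer: jEKaSzsujnYBual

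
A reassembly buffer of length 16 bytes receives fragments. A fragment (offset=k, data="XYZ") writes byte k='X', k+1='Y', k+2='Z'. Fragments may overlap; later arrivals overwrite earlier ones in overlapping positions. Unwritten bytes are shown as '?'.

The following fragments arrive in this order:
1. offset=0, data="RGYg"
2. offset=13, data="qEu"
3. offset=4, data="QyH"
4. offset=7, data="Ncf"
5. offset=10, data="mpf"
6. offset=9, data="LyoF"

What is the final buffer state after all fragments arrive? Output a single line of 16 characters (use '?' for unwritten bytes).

Answer: RGYgQyHNcLyoFqEu

Derivation:
Fragment 1: offset=0 data="RGYg" -> buffer=RGYg????????????
Fragment 2: offset=13 data="qEu" -> buffer=RGYg?????????qEu
Fragment 3: offset=4 data="QyH" -> buffer=RGYgQyH??????qEu
Fragment 4: offset=7 data="Ncf" -> buffer=RGYgQyHNcf???qEu
Fragment 5: offset=10 data="mpf" -> buffer=RGYgQyHNcfmpfqEu
Fragment 6: offset=9 data="LyoF" -> buffer=RGYgQyHNcLyoFqEu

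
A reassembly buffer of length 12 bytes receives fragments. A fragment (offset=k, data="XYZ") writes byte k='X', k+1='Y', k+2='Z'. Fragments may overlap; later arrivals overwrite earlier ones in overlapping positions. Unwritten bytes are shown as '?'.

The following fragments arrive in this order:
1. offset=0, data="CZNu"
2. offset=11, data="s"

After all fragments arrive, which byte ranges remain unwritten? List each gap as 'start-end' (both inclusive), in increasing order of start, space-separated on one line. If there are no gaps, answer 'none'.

Answer: 4-10

Derivation:
Fragment 1: offset=0 len=4
Fragment 2: offset=11 len=1
Gaps: 4-10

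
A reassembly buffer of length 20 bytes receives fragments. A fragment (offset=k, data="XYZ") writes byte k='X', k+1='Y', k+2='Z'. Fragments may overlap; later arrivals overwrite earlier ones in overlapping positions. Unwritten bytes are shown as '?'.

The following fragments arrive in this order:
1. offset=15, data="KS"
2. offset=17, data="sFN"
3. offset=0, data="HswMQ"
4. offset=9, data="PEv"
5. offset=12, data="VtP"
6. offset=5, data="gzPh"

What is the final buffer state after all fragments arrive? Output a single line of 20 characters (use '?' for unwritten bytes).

Fragment 1: offset=15 data="KS" -> buffer=???????????????KS???
Fragment 2: offset=17 data="sFN" -> buffer=???????????????KSsFN
Fragment 3: offset=0 data="HswMQ" -> buffer=HswMQ??????????KSsFN
Fragment 4: offset=9 data="PEv" -> buffer=HswMQ????PEv???KSsFN
Fragment 5: offset=12 data="VtP" -> buffer=HswMQ????PEvVtPKSsFN
Fragment 6: offset=5 data="gzPh" -> buffer=HswMQgzPhPEvVtPKSsFN

Answer: HswMQgzPhPEvVtPKSsFN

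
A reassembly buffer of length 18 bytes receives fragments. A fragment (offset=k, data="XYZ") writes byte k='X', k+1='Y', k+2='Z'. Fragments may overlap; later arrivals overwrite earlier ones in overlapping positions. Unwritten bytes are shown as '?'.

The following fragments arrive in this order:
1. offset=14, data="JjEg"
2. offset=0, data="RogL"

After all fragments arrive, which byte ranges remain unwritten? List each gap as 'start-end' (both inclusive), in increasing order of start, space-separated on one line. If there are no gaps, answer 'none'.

Fragment 1: offset=14 len=4
Fragment 2: offset=0 len=4
Gaps: 4-13

Answer: 4-13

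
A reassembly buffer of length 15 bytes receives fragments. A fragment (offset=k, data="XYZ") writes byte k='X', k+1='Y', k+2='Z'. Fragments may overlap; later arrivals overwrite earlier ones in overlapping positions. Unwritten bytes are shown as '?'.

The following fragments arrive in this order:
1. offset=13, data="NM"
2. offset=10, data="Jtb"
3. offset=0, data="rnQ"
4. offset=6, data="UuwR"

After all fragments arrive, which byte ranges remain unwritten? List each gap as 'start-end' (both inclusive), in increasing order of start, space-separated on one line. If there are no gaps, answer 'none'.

Answer: 3-5

Derivation:
Fragment 1: offset=13 len=2
Fragment 2: offset=10 len=3
Fragment 3: offset=0 len=3
Fragment 4: offset=6 len=4
Gaps: 3-5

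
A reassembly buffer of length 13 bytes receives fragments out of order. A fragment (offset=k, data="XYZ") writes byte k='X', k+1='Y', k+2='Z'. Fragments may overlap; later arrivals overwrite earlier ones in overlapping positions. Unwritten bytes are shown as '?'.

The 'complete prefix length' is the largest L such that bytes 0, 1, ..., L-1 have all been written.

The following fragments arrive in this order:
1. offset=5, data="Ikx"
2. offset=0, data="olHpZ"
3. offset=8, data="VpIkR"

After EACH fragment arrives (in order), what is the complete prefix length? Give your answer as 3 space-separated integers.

Fragment 1: offset=5 data="Ikx" -> buffer=?????Ikx????? -> prefix_len=0
Fragment 2: offset=0 data="olHpZ" -> buffer=olHpZIkx????? -> prefix_len=8
Fragment 3: offset=8 data="VpIkR" -> buffer=olHpZIkxVpIkR -> prefix_len=13

Answer: 0 8 13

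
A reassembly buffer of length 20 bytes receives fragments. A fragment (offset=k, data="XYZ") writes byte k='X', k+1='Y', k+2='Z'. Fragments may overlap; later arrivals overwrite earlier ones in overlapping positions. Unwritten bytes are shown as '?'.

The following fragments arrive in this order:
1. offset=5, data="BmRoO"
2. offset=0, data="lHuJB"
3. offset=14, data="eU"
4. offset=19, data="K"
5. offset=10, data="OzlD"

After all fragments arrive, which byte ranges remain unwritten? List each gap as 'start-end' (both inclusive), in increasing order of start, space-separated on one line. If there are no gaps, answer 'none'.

Answer: 16-18

Derivation:
Fragment 1: offset=5 len=5
Fragment 2: offset=0 len=5
Fragment 3: offset=14 len=2
Fragment 4: offset=19 len=1
Fragment 5: offset=10 len=4
Gaps: 16-18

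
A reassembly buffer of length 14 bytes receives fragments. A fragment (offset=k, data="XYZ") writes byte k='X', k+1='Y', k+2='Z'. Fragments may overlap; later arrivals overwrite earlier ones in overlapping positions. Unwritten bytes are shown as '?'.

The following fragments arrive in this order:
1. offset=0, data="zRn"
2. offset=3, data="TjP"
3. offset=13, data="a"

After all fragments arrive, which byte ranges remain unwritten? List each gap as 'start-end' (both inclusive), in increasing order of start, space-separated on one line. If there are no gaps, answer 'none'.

Fragment 1: offset=0 len=3
Fragment 2: offset=3 len=3
Fragment 3: offset=13 len=1
Gaps: 6-12

Answer: 6-12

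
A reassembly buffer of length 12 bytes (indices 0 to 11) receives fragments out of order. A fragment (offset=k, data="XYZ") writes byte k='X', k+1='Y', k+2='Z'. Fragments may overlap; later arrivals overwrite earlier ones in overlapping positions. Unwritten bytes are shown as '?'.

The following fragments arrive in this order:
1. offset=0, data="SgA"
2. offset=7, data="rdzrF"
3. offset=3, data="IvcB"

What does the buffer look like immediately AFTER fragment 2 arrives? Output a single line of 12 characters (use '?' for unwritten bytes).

Fragment 1: offset=0 data="SgA" -> buffer=SgA?????????
Fragment 2: offset=7 data="rdzrF" -> buffer=SgA????rdzrF

Answer: SgA????rdzrF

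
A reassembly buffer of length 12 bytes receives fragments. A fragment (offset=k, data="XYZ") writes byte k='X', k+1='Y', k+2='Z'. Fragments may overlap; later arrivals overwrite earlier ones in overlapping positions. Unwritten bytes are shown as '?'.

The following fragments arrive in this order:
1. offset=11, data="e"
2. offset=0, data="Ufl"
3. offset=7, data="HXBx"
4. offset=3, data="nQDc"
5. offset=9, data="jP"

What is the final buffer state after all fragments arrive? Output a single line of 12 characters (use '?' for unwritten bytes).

Fragment 1: offset=11 data="e" -> buffer=???????????e
Fragment 2: offset=0 data="Ufl" -> buffer=Ufl????????e
Fragment 3: offset=7 data="HXBx" -> buffer=Ufl????HXBxe
Fragment 4: offset=3 data="nQDc" -> buffer=UflnQDcHXBxe
Fragment 5: offset=9 data="jP" -> buffer=UflnQDcHXjPe

Answer: UflnQDcHXjPe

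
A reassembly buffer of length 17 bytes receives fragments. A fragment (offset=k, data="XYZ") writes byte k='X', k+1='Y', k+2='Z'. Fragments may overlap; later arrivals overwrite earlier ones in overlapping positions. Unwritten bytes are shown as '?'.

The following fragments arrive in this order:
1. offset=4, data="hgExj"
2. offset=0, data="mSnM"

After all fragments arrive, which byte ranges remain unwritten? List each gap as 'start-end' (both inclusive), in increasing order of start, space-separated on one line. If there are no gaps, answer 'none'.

Answer: 9-16

Derivation:
Fragment 1: offset=4 len=5
Fragment 2: offset=0 len=4
Gaps: 9-16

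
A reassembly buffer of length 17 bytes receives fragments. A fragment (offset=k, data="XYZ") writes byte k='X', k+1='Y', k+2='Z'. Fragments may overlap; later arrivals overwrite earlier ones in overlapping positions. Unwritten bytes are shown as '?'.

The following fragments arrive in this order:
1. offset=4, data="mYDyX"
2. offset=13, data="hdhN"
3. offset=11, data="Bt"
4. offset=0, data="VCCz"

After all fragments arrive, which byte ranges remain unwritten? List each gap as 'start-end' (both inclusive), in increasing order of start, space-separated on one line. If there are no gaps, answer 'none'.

Fragment 1: offset=4 len=5
Fragment 2: offset=13 len=4
Fragment 3: offset=11 len=2
Fragment 4: offset=0 len=4
Gaps: 9-10

Answer: 9-10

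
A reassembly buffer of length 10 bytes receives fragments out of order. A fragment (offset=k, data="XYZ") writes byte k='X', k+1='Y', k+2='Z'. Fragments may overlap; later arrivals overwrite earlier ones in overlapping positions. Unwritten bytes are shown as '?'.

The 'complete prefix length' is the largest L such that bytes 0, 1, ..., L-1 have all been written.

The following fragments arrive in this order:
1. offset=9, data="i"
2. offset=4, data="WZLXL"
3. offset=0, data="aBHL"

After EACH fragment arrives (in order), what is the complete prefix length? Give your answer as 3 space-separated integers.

Answer: 0 0 10

Derivation:
Fragment 1: offset=9 data="i" -> buffer=?????????i -> prefix_len=0
Fragment 2: offset=4 data="WZLXL" -> buffer=????WZLXLi -> prefix_len=0
Fragment 3: offset=0 data="aBHL" -> buffer=aBHLWZLXLi -> prefix_len=10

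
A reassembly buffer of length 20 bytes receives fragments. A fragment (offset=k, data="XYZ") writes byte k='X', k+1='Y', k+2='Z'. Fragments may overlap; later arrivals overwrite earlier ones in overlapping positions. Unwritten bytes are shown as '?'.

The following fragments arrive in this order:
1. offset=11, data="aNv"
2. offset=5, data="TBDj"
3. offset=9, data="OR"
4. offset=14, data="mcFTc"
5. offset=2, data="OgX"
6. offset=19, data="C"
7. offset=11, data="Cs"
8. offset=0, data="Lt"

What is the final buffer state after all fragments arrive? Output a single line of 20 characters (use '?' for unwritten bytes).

Fragment 1: offset=11 data="aNv" -> buffer=???????????aNv??????
Fragment 2: offset=5 data="TBDj" -> buffer=?????TBDj??aNv??????
Fragment 3: offset=9 data="OR" -> buffer=?????TBDjORaNv??????
Fragment 4: offset=14 data="mcFTc" -> buffer=?????TBDjORaNvmcFTc?
Fragment 5: offset=2 data="OgX" -> buffer=??OgXTBDjORaNvmcFTc?
Fragment 6: offset=19 data="C" -> buffer=??OgXTBDjORaNvmcFTcC
Fragment 7: offset=11 data="Cs" -> buffer=??OgXTBDjORCsvmcFTcC
Fragment 8: offset=0 data="Lt" -> buffer=LtOgXTBDjORCsvmcFTcC

Answer: LtOgXTBDjORCsvmcFTcC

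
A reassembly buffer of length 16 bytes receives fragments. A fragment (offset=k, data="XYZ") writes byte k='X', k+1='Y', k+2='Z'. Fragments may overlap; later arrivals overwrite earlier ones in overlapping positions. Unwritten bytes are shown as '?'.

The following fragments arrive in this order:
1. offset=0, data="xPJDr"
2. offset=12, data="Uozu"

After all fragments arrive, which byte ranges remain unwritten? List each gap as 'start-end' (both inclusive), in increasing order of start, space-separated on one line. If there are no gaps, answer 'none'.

Fragment 1: offset=0 len=5
Fragment 2: offset=12 len=4
Gaps: 5-11

Answer: 5-11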